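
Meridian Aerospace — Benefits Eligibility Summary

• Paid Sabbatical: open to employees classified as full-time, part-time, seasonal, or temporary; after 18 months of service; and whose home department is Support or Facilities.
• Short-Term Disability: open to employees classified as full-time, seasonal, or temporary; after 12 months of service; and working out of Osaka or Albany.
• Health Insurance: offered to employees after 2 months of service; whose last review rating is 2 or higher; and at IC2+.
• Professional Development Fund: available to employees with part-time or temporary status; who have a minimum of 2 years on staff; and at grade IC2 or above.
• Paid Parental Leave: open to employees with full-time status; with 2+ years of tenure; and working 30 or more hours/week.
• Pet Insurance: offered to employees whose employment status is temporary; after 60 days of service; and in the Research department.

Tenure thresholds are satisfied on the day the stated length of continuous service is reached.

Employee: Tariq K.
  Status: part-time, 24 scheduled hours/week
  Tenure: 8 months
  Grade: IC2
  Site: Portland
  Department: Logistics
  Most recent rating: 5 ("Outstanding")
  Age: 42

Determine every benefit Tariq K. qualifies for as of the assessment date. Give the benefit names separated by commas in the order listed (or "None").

Health Insurance

Paid Sabbatical — status part-time ✓; service 8 months < 18 months ✗ → not eligible.
Short-Term Disability — status part-time ✗ (requires full-time, seasonal, or temporary) → not eligible.
Health Insurance — service 8 months ≥ 2 months ✓; rating 5 ≥ 2 ✓; grade IC2 ≥ IC2 ✓ → eligible.
Professional Development Fund — status part-time ✓; service 8 months < 2 years (≈730 days) ✗ → not eligible.
Paid Parental Leave — status part-time ✗ (requires full-time) → not eligible.
Pet Insurance — status part-time ✗ (requires temporary) → not eligible.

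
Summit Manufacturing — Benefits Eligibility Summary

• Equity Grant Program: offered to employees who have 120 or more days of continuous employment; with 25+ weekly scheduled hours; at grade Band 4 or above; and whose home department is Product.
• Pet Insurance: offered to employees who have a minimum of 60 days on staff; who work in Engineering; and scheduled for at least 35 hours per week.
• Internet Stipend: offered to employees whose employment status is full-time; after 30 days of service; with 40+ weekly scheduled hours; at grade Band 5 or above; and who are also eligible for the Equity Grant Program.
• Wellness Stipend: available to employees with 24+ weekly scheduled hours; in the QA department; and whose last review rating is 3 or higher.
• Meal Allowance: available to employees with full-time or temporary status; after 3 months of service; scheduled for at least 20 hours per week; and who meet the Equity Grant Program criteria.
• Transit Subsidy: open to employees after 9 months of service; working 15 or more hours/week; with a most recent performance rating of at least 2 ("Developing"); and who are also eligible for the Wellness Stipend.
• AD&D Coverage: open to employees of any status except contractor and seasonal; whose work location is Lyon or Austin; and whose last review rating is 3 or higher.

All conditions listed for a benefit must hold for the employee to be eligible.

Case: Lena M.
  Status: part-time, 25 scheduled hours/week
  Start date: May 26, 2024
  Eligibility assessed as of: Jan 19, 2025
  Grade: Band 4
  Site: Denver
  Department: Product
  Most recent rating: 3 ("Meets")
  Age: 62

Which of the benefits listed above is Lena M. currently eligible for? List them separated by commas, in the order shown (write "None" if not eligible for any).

Service from May 26, 2024 to Jan 19, 2025: 238 days.
Equity Grant Program — service 238 days ≥ 120 days ✓; 25 hrs/wk ≥ 25 ✓; grade Band 4 ≥ Band 4 ✓; dept Product ✓ → eligible.
Pet Insurance — service 238 days ≥ 60 days ✓; dept Product ✗ → not eligible.
Internet Stipend — status part-time ✗ (requires full-time) → not eligible.
Wellness Stipend — 25 hrs/wk ≥ 24 ✓; dept Product ✗ → not eligible.
Meal Allowance — status part-time ✗ (requires full-time or temporary) → not eligible.
Transit Subsidy — service 238 days < 9 months (≈270 days) ✗ → not eligible.
AD&D Coverage — status part-time ✓ (not excluded); site Denver ✗ (not Lyon or Austin) → not eligible.

Equity Grant Program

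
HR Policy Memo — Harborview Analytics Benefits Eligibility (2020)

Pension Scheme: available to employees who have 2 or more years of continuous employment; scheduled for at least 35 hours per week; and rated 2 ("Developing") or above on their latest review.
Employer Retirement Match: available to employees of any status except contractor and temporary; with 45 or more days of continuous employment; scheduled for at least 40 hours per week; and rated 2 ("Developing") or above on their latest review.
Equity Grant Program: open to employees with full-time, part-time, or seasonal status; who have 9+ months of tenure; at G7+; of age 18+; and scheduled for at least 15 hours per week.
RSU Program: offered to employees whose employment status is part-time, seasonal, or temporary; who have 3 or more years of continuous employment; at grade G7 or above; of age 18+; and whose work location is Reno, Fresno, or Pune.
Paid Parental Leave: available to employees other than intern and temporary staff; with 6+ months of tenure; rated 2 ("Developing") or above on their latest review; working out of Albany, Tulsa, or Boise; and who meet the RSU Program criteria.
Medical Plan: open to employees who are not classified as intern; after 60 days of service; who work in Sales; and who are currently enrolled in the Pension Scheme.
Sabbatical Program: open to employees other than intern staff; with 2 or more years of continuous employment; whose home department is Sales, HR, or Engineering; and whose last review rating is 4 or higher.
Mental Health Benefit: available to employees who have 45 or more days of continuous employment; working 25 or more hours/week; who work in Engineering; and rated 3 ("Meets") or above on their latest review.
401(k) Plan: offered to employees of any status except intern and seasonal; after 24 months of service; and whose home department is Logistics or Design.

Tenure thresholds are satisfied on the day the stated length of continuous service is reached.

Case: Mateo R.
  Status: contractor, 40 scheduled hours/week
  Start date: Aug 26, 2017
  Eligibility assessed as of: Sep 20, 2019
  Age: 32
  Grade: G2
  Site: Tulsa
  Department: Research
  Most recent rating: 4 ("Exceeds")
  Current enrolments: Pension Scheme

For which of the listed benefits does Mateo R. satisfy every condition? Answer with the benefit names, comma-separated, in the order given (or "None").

Service from Aug 26, 2017 to Sep 20, 2019: 755 days.
Pension Scheme — service 755 days ≥ 2 years (≈730 days) ✓; 40 hrs/wk ≥ 35 ✓; rating 4 ≥ 2 ✓ → eligible.
Employer Retirement Match — status contractor ✗ (excluded) → not eligible.
Equity Grant Program — status contractor ✗ (requires full-time, part-time, or seasonal) → not eligible.
RSU Program — status contractor ✗ (requires part-time, seasonal, or temporary) → not eligible.
Paid Parental Leave — status contractor ✓ (not excluded); service 755 days ≥ 6 months (≈180 days) ✓; rating 4 ≥ 2 ✓; site Tulsa ✓; not eligible for RSU Program ✗ → not eligible.
Medical Plan — status contractor ✓ (not excluded); service 755 days ≥ 60 days ✓; dept Research ✗ → not eligible.
Sabbatical Program — status contractor ✓ (not excluded); service 755 days ≥ 2 years (≈730 days) ✓; dept Research ✗ → not eligible.
Mental Health Benefit — service 755 days ≥ 45 days ✓; 40 hrs/wk ≥ 25 ✓; dept Research ✗ → not eligible.
401(k) Plan — status contractor ✓ (not excluded); service 755 days ≥ 24 months (≈720 days) ✓; dept Research ✗ → not eligible.

Pension Scheme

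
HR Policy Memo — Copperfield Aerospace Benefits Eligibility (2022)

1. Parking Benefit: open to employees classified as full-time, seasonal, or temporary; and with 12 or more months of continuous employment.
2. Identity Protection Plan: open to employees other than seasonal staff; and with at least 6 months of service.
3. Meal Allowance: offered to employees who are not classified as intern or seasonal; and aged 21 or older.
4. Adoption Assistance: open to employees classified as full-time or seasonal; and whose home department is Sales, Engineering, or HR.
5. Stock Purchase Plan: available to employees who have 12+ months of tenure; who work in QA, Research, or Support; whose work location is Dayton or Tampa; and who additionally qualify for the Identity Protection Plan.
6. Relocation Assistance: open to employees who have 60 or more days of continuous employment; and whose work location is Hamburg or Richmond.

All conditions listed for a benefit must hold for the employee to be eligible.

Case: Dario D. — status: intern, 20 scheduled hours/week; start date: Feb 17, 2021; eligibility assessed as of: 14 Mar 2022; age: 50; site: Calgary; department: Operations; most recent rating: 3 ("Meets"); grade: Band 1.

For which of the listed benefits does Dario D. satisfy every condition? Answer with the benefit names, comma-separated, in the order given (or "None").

Identity Protection Plan

Service from Feb 17, 2021 to 14 Mar 2022: 390 days.
Parking Benefit — status intern ✗ (requires full-time, seasonal, or temporary) → not eligible.
Identity Protection Plan — status intern ✓ (not excluded); service 390 days ≥ 6 months (≈180 days) ✓ → eligible.
Meal Allowance — status intern ✗ (excluded) → not eligible.
Adoption Assistance — status intern ✗ (requires full-time or seasonal) → not eligible.
Stock Purchase Plan — service 390 days ≥ 12 months (≈360 days) ✓; dept Operations ✗ → not eligible.
Relocation Assistance — service 390 days ≥ 60 days ✓; site Calgary ✗ (not Hamburg or Richmond) → not eligible.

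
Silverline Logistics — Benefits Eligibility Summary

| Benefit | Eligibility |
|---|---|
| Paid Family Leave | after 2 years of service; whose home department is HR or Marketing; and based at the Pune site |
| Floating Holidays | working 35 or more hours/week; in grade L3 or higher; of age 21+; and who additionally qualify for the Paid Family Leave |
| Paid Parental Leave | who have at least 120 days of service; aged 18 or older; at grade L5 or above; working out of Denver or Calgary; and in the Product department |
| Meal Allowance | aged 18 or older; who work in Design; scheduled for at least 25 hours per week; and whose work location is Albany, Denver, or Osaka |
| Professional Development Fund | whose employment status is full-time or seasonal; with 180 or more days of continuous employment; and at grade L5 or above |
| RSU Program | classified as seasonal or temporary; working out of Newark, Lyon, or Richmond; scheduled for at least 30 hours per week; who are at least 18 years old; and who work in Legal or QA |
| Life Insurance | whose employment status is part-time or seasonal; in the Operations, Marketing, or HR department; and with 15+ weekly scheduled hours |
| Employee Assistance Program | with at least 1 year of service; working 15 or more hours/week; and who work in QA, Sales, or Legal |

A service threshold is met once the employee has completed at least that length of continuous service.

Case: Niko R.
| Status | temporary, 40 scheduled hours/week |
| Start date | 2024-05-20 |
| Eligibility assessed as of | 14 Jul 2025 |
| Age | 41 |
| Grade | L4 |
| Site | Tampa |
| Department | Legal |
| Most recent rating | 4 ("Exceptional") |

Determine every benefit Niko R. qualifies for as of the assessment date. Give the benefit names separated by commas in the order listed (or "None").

Employee Assistance Program

Service from 2024-05-20 to 14 Jul 2025: 420 days.
Paid Family Leave — service 420 days < 2 years (≈730 days) ✗ → not eligible.
Floating Holidays — 40 hrs/wk ≥ 35 ✓; grade L4 ≥ L3 ✓; age 41 ≥ 21 ✓; not eligible for Paid Family Leave ✗ → not eligible.
Paid Parental Leave — service 420 days ≥ 120 days ✓; age 41 ≥ 18 ✓; grade L4 < L5 ✗ → not eligible.
Meal Allowance — age 41 ≥ 18 ✓; dept Legal ✗ → not eligible.
Professional Development Fund — status temporary ✗ (requires full-time or seasonal) → not eligible.
RSU Program — status temporary ✓; site Tampa ✗ (not Newark, Lyon, or Richmond) → not eligible.
Life Insurance — status temporary ✗ (requires part-time or seasonal) → not eligible.
Employee Assistance Program — service 420 days ≥ 1 year (≈365 days) ✓; 40 hrs/wk ≥ 15 ✓; dept Legal ✓ → eligible.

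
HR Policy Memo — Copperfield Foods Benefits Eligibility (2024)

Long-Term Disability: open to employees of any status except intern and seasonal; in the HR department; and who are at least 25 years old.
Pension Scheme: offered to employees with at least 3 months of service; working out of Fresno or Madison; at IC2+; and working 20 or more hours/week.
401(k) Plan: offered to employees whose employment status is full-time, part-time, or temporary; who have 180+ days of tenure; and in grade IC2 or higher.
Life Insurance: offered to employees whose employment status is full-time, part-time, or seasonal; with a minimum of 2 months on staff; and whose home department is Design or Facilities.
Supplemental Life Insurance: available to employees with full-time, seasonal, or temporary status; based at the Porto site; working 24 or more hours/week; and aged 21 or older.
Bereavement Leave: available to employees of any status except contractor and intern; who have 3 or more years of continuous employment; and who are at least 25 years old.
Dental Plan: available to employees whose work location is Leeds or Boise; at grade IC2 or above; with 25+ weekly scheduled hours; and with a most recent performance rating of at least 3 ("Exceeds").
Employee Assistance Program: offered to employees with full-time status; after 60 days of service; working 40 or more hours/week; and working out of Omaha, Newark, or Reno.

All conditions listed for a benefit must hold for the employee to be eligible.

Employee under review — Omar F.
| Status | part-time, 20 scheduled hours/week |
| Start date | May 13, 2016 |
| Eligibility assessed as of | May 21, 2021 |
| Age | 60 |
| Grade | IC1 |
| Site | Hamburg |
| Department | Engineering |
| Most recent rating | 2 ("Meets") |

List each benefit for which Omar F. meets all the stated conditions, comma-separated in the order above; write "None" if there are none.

Service from May 13, 2016 to May 21, 2021: 1834 days.
Long-Term Disability — status part-time ✓ (not excluded); dept Engineering ✗ → not eligible.
Pension Scheme — service 1834 days ≥ 3 months (≈90 days) ✓; site Hamburg ✗ (not Fresno or Madison) → not eligible.
401(k) Plan — status part-time ✓; service 1834 days ≥ 180 days ✓; grade IC1 < IC2 ✗ → not eligible.
Life Insurance — status part-time ✓; service 1834 days ≥ 2 months (≈60 days) ✓; dept Engineering ✗ → not eligible.
Supplemental Life Insurance — status part-time ✗ (requires full-time, seasonal, or temporary) → not eligible.
Bereavement Leave — status part-time ✓ (not excluded); service 1834 days ≥ 3 years (≈1095 days) ✓; age 60 ≥ 25 ✓ → eligible.
Dental Plan — site Hamburg ✗ (not Leeds or Boise) → not eligible.
Employee Assistance Program — status part-time ✗ (requires full-time) → not eligible.

Bereavement Leave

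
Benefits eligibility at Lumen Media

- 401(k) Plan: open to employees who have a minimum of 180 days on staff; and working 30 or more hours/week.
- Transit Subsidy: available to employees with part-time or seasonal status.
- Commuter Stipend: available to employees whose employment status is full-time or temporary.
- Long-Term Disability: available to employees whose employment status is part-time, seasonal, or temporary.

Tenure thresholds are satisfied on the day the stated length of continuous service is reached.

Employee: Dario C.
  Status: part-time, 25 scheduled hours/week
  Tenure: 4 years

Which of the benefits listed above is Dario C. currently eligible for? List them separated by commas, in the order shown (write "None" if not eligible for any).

401(k) Plan — service 4 years ≥ 180 days ✓; 25 hrs/wk < 30 ✗ → not eligible.
Transit Subsidy — status part-time ✓ → eligible.
Commuter Stipend — status part-time ✗ (requires full-time or temporary) → not eligible.
Long-Term Disability — status part-time ✓ → eligible.

Transit Subsidy, Long-Term Disability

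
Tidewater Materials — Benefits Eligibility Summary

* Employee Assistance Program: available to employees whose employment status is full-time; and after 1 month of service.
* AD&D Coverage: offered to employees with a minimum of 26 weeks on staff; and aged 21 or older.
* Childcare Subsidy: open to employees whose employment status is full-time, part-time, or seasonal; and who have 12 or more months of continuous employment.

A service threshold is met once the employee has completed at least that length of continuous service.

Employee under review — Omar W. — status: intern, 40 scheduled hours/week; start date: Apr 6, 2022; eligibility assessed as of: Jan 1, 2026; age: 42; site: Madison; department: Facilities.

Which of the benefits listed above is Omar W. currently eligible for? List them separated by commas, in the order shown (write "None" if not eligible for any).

Service from Apr 6, 2022 to Jan 1, 2026: 1366 days.
Employee Assistance Program — status intern ✗ (requires full-time) → not eligible.
AD&D Coverage — service 1366 days ≥ 26 weeks (≈182 days) ✓; age 42 ≥ 21 ✓ → eligible.
Childcare Subsidy — status intern ✗ (requires full-time, part-time, or seasonal) → not eligible.

AD&D Coverage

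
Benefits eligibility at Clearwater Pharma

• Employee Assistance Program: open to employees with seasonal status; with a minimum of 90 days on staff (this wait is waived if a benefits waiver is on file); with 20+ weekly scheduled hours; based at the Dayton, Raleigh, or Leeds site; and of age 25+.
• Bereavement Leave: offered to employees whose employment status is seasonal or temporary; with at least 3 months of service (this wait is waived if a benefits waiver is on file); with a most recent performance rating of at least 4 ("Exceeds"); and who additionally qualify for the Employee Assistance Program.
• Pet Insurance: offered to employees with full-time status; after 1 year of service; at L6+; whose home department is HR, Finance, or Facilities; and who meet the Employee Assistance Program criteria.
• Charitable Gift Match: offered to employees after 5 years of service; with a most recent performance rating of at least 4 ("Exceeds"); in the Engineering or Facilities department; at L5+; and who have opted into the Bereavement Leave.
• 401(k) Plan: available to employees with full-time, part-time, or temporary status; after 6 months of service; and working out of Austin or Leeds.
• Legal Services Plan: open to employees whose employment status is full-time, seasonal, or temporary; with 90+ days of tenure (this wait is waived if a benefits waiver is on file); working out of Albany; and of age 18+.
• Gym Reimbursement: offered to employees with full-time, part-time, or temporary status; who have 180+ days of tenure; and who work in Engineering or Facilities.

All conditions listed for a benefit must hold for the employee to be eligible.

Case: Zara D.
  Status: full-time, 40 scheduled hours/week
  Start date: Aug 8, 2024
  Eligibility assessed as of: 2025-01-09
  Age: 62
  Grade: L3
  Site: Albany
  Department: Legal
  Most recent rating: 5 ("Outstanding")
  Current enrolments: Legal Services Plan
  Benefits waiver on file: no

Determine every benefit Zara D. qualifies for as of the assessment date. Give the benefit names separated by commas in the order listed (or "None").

Legal Services Plan

Service from Aug 8, 2024 to 2025-01-09: 154 days.
Employee Assistance Program — status full-time ✗ (requires seasonal) → not eligible.
Bereavement Leave — status full-time ✗ (requires seasonal or temporary) → not eligible.
Pet Insurance — status full-time ✓; service 154 days < 1 year (≈365 days) ✗ → not eligible.
Charitable Gift Match — service 154 days < 5 years (≈1825 days) ✗ → not eligible.
401(k) Plan — status full-time ✓; service 154 days < 6 months (≈180 days) ✗ → not eligible.
Legal Services Plan — status full-time ✓; no waiver, service 154 days ≥ 90 days ✓; site Albany ✓; age 62 ≥ 18 ✓ → eligible.
Gym Reimbursement — status full-time ✓; service 154 days < 180 days ✗ → not eligible.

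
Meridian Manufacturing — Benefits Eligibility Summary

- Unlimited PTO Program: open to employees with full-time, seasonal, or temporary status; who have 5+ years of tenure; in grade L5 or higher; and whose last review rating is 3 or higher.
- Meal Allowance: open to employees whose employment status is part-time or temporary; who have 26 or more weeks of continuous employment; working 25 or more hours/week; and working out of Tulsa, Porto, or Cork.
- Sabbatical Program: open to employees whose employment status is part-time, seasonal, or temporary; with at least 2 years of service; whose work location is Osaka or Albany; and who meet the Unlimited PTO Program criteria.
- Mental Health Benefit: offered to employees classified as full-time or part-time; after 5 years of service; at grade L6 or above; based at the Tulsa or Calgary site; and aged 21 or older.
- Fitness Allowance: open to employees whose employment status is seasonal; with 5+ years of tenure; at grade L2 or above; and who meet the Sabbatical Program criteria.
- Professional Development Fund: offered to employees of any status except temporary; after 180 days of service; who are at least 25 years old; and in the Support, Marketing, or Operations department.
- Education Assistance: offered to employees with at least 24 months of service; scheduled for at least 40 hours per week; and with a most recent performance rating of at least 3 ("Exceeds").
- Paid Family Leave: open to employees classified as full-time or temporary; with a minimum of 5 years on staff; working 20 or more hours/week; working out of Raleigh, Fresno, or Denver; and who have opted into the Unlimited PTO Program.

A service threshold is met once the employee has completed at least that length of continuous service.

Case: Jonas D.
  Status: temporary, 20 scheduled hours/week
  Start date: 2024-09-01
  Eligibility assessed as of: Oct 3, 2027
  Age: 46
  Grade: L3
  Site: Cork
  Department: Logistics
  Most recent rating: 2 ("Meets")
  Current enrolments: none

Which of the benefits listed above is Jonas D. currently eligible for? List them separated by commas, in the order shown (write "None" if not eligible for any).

Service from 2024-09-01 to Oct 3, 2027: 1127 days.
Unlimited PTO Program — status temporary ✓; service 1127 days < 5 years (≈1825 days) ✗ → not eligible.
Meal Allowance — status temporary ✓; service 1127 days ≥ 26 weeks (≈182 days) ✓; 20 hrs/wk < 25 ✗ → not eligible.
Sabbatical Program — status temporary ✓; service 1127 days ≥ 2 years (≈730 days) ✓; site Cork ✗ (not Osaka or Albany) → not eligible.
Mental Health Benefit — status temporary ✗ (requires full-time or part-time) → not eligible.
Fitness Allowance — status temporary ✗ (requires seasonal) → not eligible.
Professional Development Fund — status temporary ✗ (excluded) → not eligible.
Education Assistance — service 1127 days ≥ 24 months (≈720 days) ✓; 20 hrs/wk < 40 ✗ → not eligible.
Paid Family Leave — status temporary ✓; service 1127 days < 5 years (≈1825 days) ✗ → not eligible.

None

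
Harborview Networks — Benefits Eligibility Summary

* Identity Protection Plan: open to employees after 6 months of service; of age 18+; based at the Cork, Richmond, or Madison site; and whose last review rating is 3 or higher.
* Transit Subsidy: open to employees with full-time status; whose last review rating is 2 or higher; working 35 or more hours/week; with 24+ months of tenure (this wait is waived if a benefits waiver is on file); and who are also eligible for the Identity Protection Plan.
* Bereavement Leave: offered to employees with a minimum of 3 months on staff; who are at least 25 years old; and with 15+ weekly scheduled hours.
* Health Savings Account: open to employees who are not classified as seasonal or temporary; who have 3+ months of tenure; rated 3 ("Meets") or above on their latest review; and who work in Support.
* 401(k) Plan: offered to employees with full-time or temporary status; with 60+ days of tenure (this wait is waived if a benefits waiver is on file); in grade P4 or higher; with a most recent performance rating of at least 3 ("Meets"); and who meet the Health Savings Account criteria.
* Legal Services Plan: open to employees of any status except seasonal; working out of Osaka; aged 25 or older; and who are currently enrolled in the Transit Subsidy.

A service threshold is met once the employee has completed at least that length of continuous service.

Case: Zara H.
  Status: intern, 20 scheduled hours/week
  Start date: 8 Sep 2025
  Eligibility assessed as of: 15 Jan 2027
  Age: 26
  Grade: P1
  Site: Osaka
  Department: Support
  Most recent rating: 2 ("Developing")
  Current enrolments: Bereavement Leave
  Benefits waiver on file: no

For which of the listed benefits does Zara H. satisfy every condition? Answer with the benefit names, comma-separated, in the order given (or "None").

Bereavement Leave

Service from 8 Sep 2025 to 15 Jan 2027: 494 days.
Identity Protection Plan — service 494 days ≥ 6 months (≈180 days) ✓; age 26 ≥ 18 ✓; site Osaka ✗ (not Cork, Richmond, or Madison) → not eligible.
Transit Subsidy — status intern ✗ (requires full-time) → not eligible.
Bereavement Leave — service 494 days ≥ 3 months (≈90 days) ✓; age 26 ≥ 25 ✓; 20 hrs/wk ≥ 15 ✓ → eligible.
Health Savings Account — status intern ✓ (not excluded); service 494 days ≥ 3 months (≈90 days) ✓; rating 2 < 3 ✗ → not eligible.
401(k) Plan — status intern ✗ (requires full-time or temporary) → not eligible.
Legal Services Plan — status intern ✓ (not excluded); site Osaka ✓; age 26 ≥ 25 ✓; not enrolled in Transit Subsidy ✗ → not eligible.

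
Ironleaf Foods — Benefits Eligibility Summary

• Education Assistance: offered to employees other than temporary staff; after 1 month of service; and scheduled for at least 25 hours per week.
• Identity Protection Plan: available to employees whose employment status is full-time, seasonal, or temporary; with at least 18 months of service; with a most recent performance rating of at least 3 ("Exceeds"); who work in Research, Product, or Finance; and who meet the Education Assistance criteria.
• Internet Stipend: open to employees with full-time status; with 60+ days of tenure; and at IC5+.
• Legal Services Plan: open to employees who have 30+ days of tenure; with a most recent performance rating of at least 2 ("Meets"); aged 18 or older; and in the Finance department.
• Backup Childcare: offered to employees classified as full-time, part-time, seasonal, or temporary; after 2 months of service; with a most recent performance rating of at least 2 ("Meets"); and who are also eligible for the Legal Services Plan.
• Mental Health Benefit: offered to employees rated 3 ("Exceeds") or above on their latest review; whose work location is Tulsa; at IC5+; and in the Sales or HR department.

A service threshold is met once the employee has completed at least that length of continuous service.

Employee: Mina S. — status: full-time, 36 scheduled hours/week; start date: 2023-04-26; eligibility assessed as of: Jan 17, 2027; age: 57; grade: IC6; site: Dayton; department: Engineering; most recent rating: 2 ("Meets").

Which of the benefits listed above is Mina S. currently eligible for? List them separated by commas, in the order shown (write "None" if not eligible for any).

Education Assistance, Internet Stipend

Service from 2023-04-26 to Jan 17, 2027: 1362 days.
Education Assistance — status full-time ✓ (not excluded); service 1362 days ≥ 1 month (≈30 days) ✓; 36 hrs/wk ≥ 25 ✓ → eligible.
Identity Protection Plan — status full-time ✓; service 1362 days ≥ 18 months (≈540 days) ✓; rating 2 < 3 ✗ → not eligible.
Internet Stipend — status full-time ✓; service 1362 days ≥ 60 days ✓; grade IC6 ≥ IC5 ✓ → eligible.
Legal Services Plan — service 1362 days ≥ 30 days ✓; rating 2 ≥ 2 ✓; age 57 ≥ 18 ✓; dept Engineering ✗ → not eligible.
Backup Childcare — status full-time ✓; service 1362 days ≥ 2 months (≈60 days) ✓; rating 2 ≥ 2 ✓; not eligible for Legal Services Plan ✗ → not eligible.
Mental Health Benefit — rating 2 < 3 ✗ → not eligible.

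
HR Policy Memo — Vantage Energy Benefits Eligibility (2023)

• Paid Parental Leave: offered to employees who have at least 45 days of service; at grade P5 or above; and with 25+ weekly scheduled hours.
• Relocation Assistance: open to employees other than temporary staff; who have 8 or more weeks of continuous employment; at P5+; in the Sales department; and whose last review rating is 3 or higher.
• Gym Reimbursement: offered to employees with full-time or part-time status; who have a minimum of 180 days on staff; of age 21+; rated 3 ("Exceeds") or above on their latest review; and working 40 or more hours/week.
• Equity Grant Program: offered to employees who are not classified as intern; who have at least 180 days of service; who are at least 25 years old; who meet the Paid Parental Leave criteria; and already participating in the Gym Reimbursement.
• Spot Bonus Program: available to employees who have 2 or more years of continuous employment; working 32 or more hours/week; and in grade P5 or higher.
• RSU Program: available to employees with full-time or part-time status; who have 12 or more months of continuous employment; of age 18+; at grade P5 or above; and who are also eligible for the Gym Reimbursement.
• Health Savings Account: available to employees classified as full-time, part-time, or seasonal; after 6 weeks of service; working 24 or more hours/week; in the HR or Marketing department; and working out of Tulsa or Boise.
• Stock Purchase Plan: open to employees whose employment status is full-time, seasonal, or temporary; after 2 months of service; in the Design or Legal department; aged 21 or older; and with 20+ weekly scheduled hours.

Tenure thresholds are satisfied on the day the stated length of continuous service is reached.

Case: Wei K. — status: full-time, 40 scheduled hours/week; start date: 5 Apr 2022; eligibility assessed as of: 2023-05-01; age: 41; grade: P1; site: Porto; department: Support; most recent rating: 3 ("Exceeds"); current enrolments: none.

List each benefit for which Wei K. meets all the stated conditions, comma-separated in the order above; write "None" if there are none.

Service from 5 Apr 2022 to 2023-05-01: 391 days.
Paid Parental Leave — service 391 days ≥ 45 days ✓; grade P1 < P5 ✗ → not eligible.
Relocation Assistance — status full-time ✓ (not excluded); service 391 days ≥ 8 weeks (≈56 days) ✓; grade P1 < P5 ✗ → not eligible.
Gym Reimbursement — status full-time ✓; service 391 days ≥ 180 days ✓; age 41 ≥ 21 ✓; rating 3 ≥ 3 ✓; 40 hrs/wk ≥ 40 ✓ → eligible.
Equity Grant Program — status full-time ✓ (not excluded); service 391 days ≥ 180 days ✓; age 41 ≥ 25 ✓; not eligible for Paid Parental Leave ✗ → not eligible.
Spot Bonus Program — service 391 days < 2 years (≈730 days) ✗ → not eligible.
RSU Program — status full-time ✓; service 391 days ≥ 12 months (≈360 days) ✓; age 41 ≥ 18 ✓; grade P1 < P5 ✗ → not eligible.
Health Savings Account — status full-time ✓; service 391 days ≥ 6 weeks (≈42 days) ✓; 40 hrs/wk ≥ 24 ✓; dept Support ✗ → not eligible.
Stock Purchase Plan — status full-time ✓; service 391 days ≥ 2 months (≈60 days) ✓; dept Support ✗ → not eligible.

Gym Reimbursement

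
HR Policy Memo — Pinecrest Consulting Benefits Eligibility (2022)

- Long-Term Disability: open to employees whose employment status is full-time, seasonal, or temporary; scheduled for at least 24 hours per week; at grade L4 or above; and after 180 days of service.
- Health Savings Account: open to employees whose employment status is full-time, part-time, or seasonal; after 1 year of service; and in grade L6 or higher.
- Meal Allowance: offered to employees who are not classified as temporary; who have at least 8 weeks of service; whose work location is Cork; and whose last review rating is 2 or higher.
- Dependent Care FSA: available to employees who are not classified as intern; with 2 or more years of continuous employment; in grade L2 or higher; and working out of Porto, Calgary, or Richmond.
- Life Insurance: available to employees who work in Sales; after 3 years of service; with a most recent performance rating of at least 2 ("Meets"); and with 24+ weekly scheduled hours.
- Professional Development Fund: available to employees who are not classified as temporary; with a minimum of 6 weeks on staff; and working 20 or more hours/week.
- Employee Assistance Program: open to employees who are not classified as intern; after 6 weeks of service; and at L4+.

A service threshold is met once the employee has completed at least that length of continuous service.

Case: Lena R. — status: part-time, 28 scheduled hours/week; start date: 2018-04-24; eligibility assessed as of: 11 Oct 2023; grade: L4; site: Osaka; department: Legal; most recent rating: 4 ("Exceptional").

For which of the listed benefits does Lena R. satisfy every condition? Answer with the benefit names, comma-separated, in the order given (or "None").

Service from 2018-04-24 to 11 Oct 2023: 1996 days.
Long-Term Disability — status part-time ✗ (requires full-time, seasonal, or temporary) → not eligible.
Health Savings Account — status part-time ✓; service 1996 days ≥ 1 year (≈365 days) ✓; grade L4 < L6 ✗ → not eligible.
Meal Allowance — status part-time ✓ (not excluded); service 1996 days ≥ 8 weeks (≈56 days) ✓; site Osaka ✗ (not Cork) → not eligible.
Dependent Care FSA — status part-time ✓ (not excluded); service 1996 days ≥ 2 years (≈730 days) ✓; grade L4 ≥ L2 ✓; site Osaka ✗ (not Porto, Calgary, or Richmond) → not eligible.
Life Insurance — dept Legal ✗ → not eligible.
Professional Development Fund — status part-time ✓ (not excluded); service 1996 days ≥ 6 weeks (≈42 days) ✓; 28 hrs/wk ≥ 20 ✓ → eligible.
Employee Assistance Program — status part-time ✓ (not excluded); service 1996 days ≥ 6 weeks (≈42 days) ✓; grade L4 ≥ L4 ✓ → eligible.

Professional Development Fund, Employee Assistance Program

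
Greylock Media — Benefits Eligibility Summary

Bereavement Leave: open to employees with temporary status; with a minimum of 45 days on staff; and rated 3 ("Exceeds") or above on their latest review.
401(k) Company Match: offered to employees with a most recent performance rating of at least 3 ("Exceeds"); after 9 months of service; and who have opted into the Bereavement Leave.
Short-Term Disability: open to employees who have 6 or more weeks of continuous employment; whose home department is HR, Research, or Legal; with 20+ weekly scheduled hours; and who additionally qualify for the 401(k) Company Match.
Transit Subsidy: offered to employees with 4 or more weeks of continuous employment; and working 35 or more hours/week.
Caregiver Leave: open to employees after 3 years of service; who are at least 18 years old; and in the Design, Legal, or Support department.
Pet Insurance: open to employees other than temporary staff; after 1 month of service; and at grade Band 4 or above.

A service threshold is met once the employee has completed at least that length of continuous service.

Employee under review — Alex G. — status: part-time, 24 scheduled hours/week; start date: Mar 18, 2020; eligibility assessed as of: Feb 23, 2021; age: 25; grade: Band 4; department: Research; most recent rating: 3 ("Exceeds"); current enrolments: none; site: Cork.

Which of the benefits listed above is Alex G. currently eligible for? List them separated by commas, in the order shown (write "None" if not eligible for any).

Service from Mar 18, 2020 to Feb 23, 2021: 342 days.
Bereavement Leave — status part-time ✗ (requires temporary) → not eligible.
401(k) Company Match — rating 3 ≥ 3 ✓; service 342 days ≥ 9 months (≈270 days) ✓; not enrolled in Bereavement Leave ✗ → not eligible.
Short-Term Disability — service 342 days ≥ 6 weeks (≈42 days) ✓; dept Research ✓; 24 hrs/wk ≥ 20 ✓; not eligible for 401(k) Company Match ✗ → not eligible.
Transit Subsidy — service 342 days ≥ 4 weeks (≈28 days) ✓; 24 hrs/wk < 35 ✗ → not eligible.
Caregiver Leave — service 342 days < 3 years (≈1095 days) ✗ → not eligible.
Pet Insurance — status part-time ✓ (not excluded); service 342 days ≥ 1 month (≈30 days) ✓; grade Band 4 ≥ Band 4 ✓ → eligible.

Pet Insurance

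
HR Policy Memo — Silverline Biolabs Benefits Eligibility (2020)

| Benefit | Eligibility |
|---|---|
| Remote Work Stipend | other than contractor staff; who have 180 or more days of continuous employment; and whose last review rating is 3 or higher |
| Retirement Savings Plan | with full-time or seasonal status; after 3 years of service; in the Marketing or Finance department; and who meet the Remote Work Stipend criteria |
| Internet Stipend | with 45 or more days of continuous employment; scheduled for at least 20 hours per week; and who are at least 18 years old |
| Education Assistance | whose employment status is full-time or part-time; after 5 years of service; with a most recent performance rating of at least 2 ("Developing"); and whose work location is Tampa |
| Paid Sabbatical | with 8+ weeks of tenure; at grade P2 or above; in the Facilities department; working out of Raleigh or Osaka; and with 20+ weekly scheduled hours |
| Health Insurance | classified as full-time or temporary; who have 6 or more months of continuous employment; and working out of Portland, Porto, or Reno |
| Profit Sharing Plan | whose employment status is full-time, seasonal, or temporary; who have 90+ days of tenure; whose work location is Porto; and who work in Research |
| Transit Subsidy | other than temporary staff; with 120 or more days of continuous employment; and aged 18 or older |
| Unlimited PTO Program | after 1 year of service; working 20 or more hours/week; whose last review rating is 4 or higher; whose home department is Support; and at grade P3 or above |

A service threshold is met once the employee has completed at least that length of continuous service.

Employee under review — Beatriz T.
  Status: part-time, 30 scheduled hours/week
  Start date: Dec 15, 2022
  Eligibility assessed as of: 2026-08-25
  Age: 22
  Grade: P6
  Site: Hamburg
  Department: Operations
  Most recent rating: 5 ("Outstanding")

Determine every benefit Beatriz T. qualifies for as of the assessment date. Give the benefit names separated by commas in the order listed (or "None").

Service from Dec 15, 2022 to 2026-08-25: 1349 days.
Remote Work Stipend — status part-time ✓ (not excluded); service 1349 days ≥ 180 days ✓; rating 5 ≥ 3 ✓ → eligible.
Retirement Savings Plan — status part-time ✗ (requires full-time or seasonal) → not eligible.
Internet Stipend — service 1349 days ≥ 45 days ✓; 30 hrs/wk ≥ 20 ✓; age 22 ≥ 18 ✓ → eligible.
Education Assistance — status part-time ✓; service 1349 days < 5 years (≈1825 days) ✗ → not eligible.
Paid Sabbatical — service 1349 days ≥ 8 weeks (≈56 days) ✓; grade P6 ≥ P2 ✓; dept Operations ✗ → not eligible.
Health Insurance — status part-time ✗ (requires full-time or temporary) → not eligible.
Profit Sharing Plan — status part-time ✗ (requires full-time, seasonal, or temporary) → not eligible.
Transit Subsidy — status part-time ✓ (not excluded); service 1349 days ≥ 120 days ✓; age 22 ≥ 18 ✓ → eligible.
Unlimited PTO Program — service 1349 days ≥ 1 year (≈365 days) ✓; 30 hrs/wk ≥ 20 ✓; rating 5 ≥ 4 ✓; dept Operations ✗ → not eligible.

Remote Work Stipend, Internet Stipend, Transit Subsidy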